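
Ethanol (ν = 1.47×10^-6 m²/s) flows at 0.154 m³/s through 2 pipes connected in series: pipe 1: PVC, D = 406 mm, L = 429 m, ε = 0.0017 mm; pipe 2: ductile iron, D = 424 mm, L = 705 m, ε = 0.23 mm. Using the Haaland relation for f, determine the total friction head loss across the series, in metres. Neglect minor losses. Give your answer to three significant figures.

H ≈ 2.92 m

Pipe 1: V = 1.190 m/s, Re = 3.29×10^5, ε/D = 4.19×10^-6, f = 0.01414, h_1 = f(L/D)V²/2g = 1.077 m
Pipe 2: V = 1.091 m/s, Re = 3.15×10^5, ε/D = 5.42×10^-4, f = 0.01826, h_2 = f(L/D)V²/2g = 1.841 m
Series → Q common, losses add: H = Σh = 2.918 m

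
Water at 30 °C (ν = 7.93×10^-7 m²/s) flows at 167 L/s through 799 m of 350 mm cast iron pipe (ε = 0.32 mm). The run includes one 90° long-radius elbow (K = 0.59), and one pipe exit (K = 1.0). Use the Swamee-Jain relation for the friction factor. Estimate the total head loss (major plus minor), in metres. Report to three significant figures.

V = 4Q/(πD²) = 1.736 m/s; V²/2g = 0.1536 m
Re = 7.66×10^5, ε/D = 9.14×10^-4 → f = 0.01974 (Swamee-Jain)
Major: h_f = f(L/D)·V²/2g = 0.01974·2283·0.1536 = 6.920 m
Minor: ΣK = 1.59; h_m = ΣK·V²/2g = 0.2442 m
Total H_L = 6.920 + 0.2442 = 7.164 m

H_L ≈ 7.16 m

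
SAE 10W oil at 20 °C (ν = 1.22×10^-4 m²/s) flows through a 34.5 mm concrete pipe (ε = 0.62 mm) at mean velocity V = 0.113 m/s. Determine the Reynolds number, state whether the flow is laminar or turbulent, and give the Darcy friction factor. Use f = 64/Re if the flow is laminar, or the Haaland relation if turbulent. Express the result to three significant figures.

Re ≈ 32.0; laminar; f = 64/Re ≈ 2.00

Re = VD/ν = 0.1130·0.0345/1.22×10^-4 = 32.0
Re < 2300 → laminar → f = 64/Re = 2.003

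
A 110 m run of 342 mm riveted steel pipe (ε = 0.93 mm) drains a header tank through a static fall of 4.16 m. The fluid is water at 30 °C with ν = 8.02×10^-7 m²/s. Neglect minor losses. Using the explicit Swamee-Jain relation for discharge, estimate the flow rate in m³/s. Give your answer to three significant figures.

Q ≈ 0.289 m³/s

Swamee-Jain (Type II): Q = -0.965·√(gD⁵h_f/L)·ln[ε/(3.7D) + √(3.17ν²L/(gD³h_f))]
√(gD⁵h_f/L) = √(9.81·0.342⁵·4.16/110) = 0.04166
ε/(3.7D) = 7.35×10^-4; √(3.17ν²L/(gD³h_f)) = 1.17×10^-5
Q = -0.965·0.04166·ln(7.467×10^-4) = 0.2895 m³/s
Check: V = 3.15 m/s, Re = 1.34×10^6, f = 0.02562, h_f = 4.17 m ≈ 4.16 m ✓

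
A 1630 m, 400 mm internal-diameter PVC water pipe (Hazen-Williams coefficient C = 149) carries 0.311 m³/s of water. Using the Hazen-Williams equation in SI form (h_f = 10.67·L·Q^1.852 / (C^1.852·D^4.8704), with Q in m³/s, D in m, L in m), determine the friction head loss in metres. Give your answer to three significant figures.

h_f = 10.67·1630·0.311^1.852 / (149^1.852·0.400^4.8704) = 16.38 m

h_f ≈ 16.4 m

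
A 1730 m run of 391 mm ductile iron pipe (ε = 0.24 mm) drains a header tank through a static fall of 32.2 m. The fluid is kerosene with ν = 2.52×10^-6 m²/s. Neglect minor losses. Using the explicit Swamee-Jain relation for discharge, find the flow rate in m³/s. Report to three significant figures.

Swamee-Jain (Type II): Q = -0.965·√(gD⁵h_f/L)·ln[ε/(3.7D) + √(3.17ν²L/(gD³h_f))]
√(gD⁵h_f/L) = √(9.81·0.391⁵·32.2/1730) = 0.04085
ε/(3.7D) = 1.66×10^-4; √(3.17ν²L/(gD³h_f)) = 4.29×10^-5
Q = -0.965·0.04085·ln(2.088×10^-4) = 0.3340 m³/s
Check: V = 2.78 m/s, Re = 4.32×10^5, f = 0.01858, h_f = 32.4 m ≈ 32.2 m ✓

Q ≈ 0.334 m³/s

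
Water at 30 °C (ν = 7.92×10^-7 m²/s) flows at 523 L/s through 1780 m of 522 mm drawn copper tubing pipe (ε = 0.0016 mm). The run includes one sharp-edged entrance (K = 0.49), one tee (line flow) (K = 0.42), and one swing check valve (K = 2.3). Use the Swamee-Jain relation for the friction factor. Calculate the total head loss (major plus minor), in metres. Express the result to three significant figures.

V = 4Q/(πD²) = 2.444 m/s; V²/2g = 0.3044 m
Re = 1.61×10^6, ε/D = 3.07×10^-6 → f = 0.01083 (Swamee-Jain)
Major: h_f = f(L/D)·V²/2g = 0.01083·3410·0.3044 = 11.24 m
Minor: ΣK = 3.21; h_m = ΣK·V²/2g = 0.9771 m
Total H_L = 11.24 + 0.9771 = 12.22 m

H_L ≈ 12.2 m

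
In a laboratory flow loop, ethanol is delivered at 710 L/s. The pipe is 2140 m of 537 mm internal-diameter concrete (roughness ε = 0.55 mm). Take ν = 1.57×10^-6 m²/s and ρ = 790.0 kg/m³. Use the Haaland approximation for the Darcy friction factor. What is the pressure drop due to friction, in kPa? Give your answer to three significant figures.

V = 4Q/(πD²) = 4·0.710/(π·0.537²) = 3.135 m/s
Re = VD/ν = 3.135·0.537/1.57×10^-6 = 1.07×10^6 → turbulent
ε/D = 0.55/537 = 0.00102
Haaland: f = 0.02003
h_f = f(L/D)V²/(2g) = 0.02003·(2140/0.537)·3.135²/(2·9.81) = 39.99 m
Δp = ρg·h_f = 790.0·9.81·39.99 = 309.9 kPa

Δp ≈ 310 kPa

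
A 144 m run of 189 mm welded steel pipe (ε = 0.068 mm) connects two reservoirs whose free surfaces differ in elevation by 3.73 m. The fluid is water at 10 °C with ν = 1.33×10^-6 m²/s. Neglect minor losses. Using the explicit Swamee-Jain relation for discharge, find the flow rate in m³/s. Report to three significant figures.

Q ≈ 0.0663 m³/s

Swamee-Jain (Type II): Q = -0.965·√(gD⁵h_f/L)·ln[ε/(3.7D) + √(3.17ν²L/(gD³h_f))]
√(gD⁵h_f/L) = √(9.81·0.189⁵·3.73/144) = 0.007828
ε/(3.7D) = 9.72×10^-5; √(3.17ν²L/(gD³h_f)) = 5.72×10^-5
Q = -0.965·0.007828·ln(1.544×10^-4) = 0.06629 m³/s
Check: V = 2.36 m/s, Re = 3.36×10^5, f = 0.01731, h_f = 3.75 m ≈ 3.73 m ✓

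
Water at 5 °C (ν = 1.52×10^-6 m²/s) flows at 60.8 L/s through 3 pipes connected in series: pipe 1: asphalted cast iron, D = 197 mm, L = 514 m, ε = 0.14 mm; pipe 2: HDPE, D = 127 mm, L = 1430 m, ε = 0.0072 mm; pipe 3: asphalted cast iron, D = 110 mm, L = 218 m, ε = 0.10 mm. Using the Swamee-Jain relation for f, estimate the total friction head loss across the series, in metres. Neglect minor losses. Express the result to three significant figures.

Pipe 1: V = 1.995 m/s, Re = 2.59×10^5, ε/D = 7.11×10^-4, f = 0.01962, h_1 = f(L/D)V²/2g = 10.38 m
Pipe 2: V = 4.800 m/s, Re = 4.01×10^5, ε/D = 5.67×10^-5, f = 0.01436, h_2 = f(L/D)V²/2g = 189.9 m
Pipe 3: V = 6.398 m/s, Re = 4.63×10^5, ε/D = 9.09×10^-4, f = 0.02000, h_3 = f(L/D)V²/2g = 82.69 m
Series → Q common, losses add: H = Σh = 283.0 m

H ≈ 283 m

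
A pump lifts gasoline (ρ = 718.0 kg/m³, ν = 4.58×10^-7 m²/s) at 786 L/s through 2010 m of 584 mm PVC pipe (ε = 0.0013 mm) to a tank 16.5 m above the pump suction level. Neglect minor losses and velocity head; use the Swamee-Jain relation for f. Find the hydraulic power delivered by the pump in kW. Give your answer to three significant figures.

V = 4Q/(πD²) = 2.934 m/s; Re = 3.74×10^6; ε/D = 2.23×10^-6; f = 0.009533
h_f = f(L/D)V²/2g = 14.40 m
Total head H = z + h_f = 16.5 + 14.40 = 30.90 m
P_hyd = ρgQH = 718.0·9.81·0.786·30.90 = 171.1 kW

P_hyd ≈ 171 kW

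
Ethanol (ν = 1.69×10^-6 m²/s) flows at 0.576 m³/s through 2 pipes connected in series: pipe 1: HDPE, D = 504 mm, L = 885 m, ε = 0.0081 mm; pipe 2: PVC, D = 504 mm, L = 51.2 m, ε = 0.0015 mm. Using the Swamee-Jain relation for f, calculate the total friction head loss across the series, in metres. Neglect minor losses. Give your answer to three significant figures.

Pipe 1: V = 2.887 m/s, Re = 8.61×10^5, ε/D = 1.61×10^-5, f = 0.01226, h_1 = f(L/D)V²/2g = 9.146 m
Pipe 2: V = 2.887 m/s, Re = 8.61×10^5, ε/D = 2.98×10^-6, f = 0.01197, h_2 = f(L/D)V²/2g = 0.5168 m
Series → Q common, losses add: H = Σh = 9.662 m

H ≈ 9.66 m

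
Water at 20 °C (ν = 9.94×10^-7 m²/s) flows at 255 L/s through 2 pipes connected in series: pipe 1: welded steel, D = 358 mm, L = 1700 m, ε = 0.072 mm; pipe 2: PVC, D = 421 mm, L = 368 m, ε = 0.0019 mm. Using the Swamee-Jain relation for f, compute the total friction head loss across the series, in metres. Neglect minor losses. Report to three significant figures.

H ≈ 24.9 m

Pipe 1: V = 2.533 m/s, Re = 9.12×10^5, ε/D = 2.01×10^-4, f = 0.01486, h_1 = f(L/D)V²/2g = 23.08 m
Pipe 2: V = 1.832 m/s, Re = 7.76×10^5, ε/D = 4.51×10^-6, f = 0.01222, h_2 = f(L/D)V²/2g = 1.826 m
Series → Q common, losses add: H = Σh = 24.91 m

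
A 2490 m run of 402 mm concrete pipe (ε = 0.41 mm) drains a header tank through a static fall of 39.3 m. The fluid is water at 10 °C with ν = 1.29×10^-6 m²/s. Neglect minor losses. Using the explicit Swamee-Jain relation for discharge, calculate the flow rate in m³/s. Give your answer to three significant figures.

Swamee-Jain (Type II): Q = -0.965·√(gD⁵h_f/L)·ln[ε/(3.7D) + √(3.17ν²L/(gD³h_f))]
√(gD⁵h_f/L) = √(9.81·0.402⁵·39.3/2490) = 0.04032
ε/(3.7D) = 2.76×10^-4; √(3.17ν²L/(gD³h_f)) = 2.29×10^-5
Q = -0.965·0.04032·ln(2.985×10^-4) = 0.3158 m³/s
Check: V = 2.49 m/s, Re = 7.75×10^5, f = 0.02022, h_f = 39.5 m ≈ 39.3 m ✓

Q ≈ 0.316 m³/s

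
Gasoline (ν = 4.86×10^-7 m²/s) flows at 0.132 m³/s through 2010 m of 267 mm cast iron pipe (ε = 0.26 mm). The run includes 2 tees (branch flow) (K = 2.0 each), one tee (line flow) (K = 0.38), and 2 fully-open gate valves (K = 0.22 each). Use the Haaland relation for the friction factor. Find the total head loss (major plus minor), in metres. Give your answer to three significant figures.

V = 4Q/(πD²) = 2.358 m/s; V²/2g = 0.2833 m
Re = 1.30×10^6, ε/D = 9.74×10^-4 → f = 0.01976 (Haaland)
Major: h_f = f(L/D)·V²/2g = 0.01976·7528·0.2833 = 42.14 m
Minor: ΣK = 4.82; h_m = ΣK·V²/2g = 1.365 m
Total H_L = 42.14 + 1.365 = 43.50 m

H_L ≈ 43.5 m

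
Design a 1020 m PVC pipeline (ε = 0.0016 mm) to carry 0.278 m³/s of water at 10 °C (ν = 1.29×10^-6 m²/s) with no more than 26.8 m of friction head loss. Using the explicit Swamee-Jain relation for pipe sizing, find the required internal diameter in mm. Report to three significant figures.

D ≈ 315 mm

Swamee-Jain (Type III): D = 0.66·[ε^1.25·(LQ²/(gh_f))^4.75 + ν·Q^9.4·(L/(gh_f))^5.2]^0.04
LQ²/(gh_f) = 0.2998; L/(gh_f) = 3.880
Term 1 = ε^1.25·(…)^4.75 = 1.86×10^-10; Term 2 = ν·Q^9.4·(…)^5.2 = 8.84×10^-9
D = 0.66·(1.86×10^-10 + 8.84×10^-9)^0.04 = 0.3146 m = 315 mm
Check: V = 3.58 m/s, Re = 8.72×10^5, f = 0.01200, h_f = 25.4 m ≈ 26.8 m ✓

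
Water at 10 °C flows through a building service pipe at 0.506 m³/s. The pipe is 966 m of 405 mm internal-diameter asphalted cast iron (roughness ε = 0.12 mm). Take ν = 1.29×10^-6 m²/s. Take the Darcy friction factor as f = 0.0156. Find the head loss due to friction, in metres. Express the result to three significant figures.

h_f ≈ 29.3 m

V = 4Q/(πD²) = 4·0.506/(π·0.405²) = 3.928 m/s
h_f = f(L/D)V²/(2g) = 0.01560·(966/0.405)·3.928²/(2·9.81) = 29.26 m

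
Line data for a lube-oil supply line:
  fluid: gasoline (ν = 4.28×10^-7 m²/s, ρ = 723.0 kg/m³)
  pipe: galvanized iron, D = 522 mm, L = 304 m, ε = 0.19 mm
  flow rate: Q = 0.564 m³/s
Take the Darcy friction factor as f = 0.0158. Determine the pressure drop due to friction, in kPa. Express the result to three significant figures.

V = 4Q/(πD²) = 4·0.564/(π·0.522²) = 2.635 m/s
h_f = f(L/D)V²/(2g) = 0.01580·(304/0.522)·2.635²/(2·9.81) = 3.257 m
Δp = ρg·h_f = 723.0·9.81·3.257 = 23.10 kPa

Δp ≈ 23.1 kPa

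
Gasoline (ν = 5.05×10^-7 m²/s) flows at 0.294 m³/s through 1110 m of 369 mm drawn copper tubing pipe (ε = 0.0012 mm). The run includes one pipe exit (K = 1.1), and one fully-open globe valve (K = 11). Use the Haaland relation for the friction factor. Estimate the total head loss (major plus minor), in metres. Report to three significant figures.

H_L ≈ 16.7 m

V = 4Q/(πD²) = 2.749 m/s; V²/2g = 0.3852 m
Re = 2.01×10^6, ε/D = 3.25×10^-6 → f = 0.01043 (Haaland)
Major: h_f = f(L/D)·V²/2g = 0.01043·3008·0.3852 = 12.08 m
Minor: ΣK = 12.1; h_m = ΣK·V²/2g = 4.661 m
Total H_L = 12.08 + 4.661 = 16.74 m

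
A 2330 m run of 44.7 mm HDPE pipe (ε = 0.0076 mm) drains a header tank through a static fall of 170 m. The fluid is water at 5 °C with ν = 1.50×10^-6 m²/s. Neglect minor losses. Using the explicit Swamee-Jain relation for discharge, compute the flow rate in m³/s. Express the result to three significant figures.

Q ≈ 0.00272 m³/s

Swamee-Jain (Type II): Q = -0.965·√(gD⁵h_f/L)·ln[ε/(3.7D) + √(3.17ν²L/(gD³h_f))]
√(gD⁵h_f/L) = √(9.81·0.0447⁵·170/2330) = 3.574×10^-4
ε/(3.7D) = 4.60×10^-5; √(3.17ν²L/(gD³h_f)) = 3.34×10^-4
Q = -0.965·3.574×10^-4·ln(3.800×10^-4) = 0.002716 m³/s
Check: V = 1.73 m/s, Re = 5.16×10^4, f = 0.02130, h_f = 170 m ≈ 170 m ✓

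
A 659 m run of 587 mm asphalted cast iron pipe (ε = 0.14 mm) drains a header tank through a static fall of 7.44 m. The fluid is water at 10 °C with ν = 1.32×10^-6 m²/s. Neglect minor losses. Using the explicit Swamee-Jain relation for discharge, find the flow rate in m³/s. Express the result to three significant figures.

Swamee-Jain (Type II): Q = -0.965·√(gD⁵h_f/L)·ln[ε/(3.7D) + √(3.17ν²L/(gD³h_f))]
√(gD⁵h_f/L) = √(9.81·0.587⁵·7.44/659) = 0.08786
ε/(3.7D) = 6.45×10^-5; √(3.17ν²L/(gD³h_f)) = 1.57×10^-5
Q = -0.965·0.08786·ln(8.016×10^-5) = 0.7996 m³/s
Check: V = 2.95 m/s, Re = 1.31×10^6, f = 0.01499, h_f = 7.49 m ≈ 7.44 m ✓

Q ≈ 0.800 m³/s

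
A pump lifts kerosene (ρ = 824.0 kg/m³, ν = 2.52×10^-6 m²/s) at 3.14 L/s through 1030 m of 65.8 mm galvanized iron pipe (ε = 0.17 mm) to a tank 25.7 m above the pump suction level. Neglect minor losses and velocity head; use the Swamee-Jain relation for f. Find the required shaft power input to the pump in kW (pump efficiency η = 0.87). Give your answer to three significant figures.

P_shaft ≈ 1.35 kW

V = 4Q/(πD²) = 0.9234 m/s; Re = 2.41×10^4; ε/D = 0.00258; f = 0.03037
h_f = f(L/D)V²/2g = 20.66 m
Total head H = z + h_f = 25.7 + 20.66 = 46.36 m
P_hyd = ρgQH = 824.0·9.81·0.00314·46.36 = 1.177 kW
P_shaft = P_hyd/η = 1.177/0.87 = 1.352 kW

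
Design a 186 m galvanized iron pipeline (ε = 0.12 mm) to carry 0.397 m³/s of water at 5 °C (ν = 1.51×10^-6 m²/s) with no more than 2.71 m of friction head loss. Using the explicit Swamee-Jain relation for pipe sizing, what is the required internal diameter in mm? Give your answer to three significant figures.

D ≈ 433 mm

Swamee-Jain (Type III): D = 0.66·[ε^1.25·(LQ²/(gh_f))^4.75 + ν·Q^9.4·(L/(gh_f))^5.2]^0.04
LQ²/(gh_f) = 1.103; L/(gh_f) = 6.996
Term 1 = ε^1.25·(…)^4.75 = 2.00×10^-5; Term 2 = ν·Q^9.4·(…)^5.2 = 6.32×10^-6
D = 0.66·(2.00×10^-5 + 6.32×10^-6)^0.04 = 0.4329 m = 433 mm
Check: V = 2.70 m/s, Re = 7.73×10^5, f = 0.01575, h_f = 2.51 m ≈ 2.71 m ✓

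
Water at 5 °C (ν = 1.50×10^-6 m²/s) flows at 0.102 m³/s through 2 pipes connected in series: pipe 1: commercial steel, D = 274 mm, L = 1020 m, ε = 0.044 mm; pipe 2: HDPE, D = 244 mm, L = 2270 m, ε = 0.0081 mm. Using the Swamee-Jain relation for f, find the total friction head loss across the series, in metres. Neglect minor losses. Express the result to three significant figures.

H ≈ 41.4 m

Pipe 1: V = 1.730 m/s, Re = 3.16×10^5, ε/D = 1.61×10^-4, f = 0.01588, h_1 = f(L/D)V²/2g = 9.019 m
Pipe 2: V = 2.181 m/s, Re = 3.55×10^5, ε/D = 3.32×10^-5, f = 0.01435, h_2 = f(L/D)V²/2g = 32.38 m
Series → Q common, losses add: H = Σh = 41.40 m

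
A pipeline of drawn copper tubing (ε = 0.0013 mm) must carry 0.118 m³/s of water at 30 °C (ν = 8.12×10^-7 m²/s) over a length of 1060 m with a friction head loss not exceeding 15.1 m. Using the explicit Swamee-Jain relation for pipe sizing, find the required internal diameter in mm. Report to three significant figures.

D ≈ 254 mm

Swamee-Jain (Type III): D = 0.66·[ε^1.25·(LQ²/(gh_f))^4.75 + ν·Q^9.4·(L/(gh_f))^5.2]^0.04
LQ²/(gh_f) = 0.09964; L/(gh_f) = 7.156
Term 1 = ε^1.25·(…)^4.75 = 7.67×10^-13; Term 2 = ν·Q^9.4·(…)^5.2 = 4.26×10^-11
D = 0.66·(7.67×10^-13 + 4.26×10^-11)^0.04 = 0.2541 m = 254 mm
Check: V = 2.33 m/s, Re = 7.28×10^5, f = 0.01236, h_f = 14.2 m ≈ 15.1 m ✓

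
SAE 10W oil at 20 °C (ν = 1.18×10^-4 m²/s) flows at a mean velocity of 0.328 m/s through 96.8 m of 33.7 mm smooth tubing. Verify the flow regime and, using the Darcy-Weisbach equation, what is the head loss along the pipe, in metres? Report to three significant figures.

h_f ≈ 10.8 m

Re = VD/ν = 0.328·0.03370/1.18×10^-4 = 93.7 → laminar (Re < 2300)
f = 64/Re = 0.6832
h_f = f(L/D)V²/(2g) = 0.6832·(96.8/0.03370)·0.328²/(2·9.81) = 10.76 m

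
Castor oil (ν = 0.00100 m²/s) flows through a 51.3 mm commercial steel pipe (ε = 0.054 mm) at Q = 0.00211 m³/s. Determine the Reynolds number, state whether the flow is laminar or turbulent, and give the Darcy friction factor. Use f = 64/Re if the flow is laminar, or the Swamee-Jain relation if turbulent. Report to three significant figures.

V = 4Q/(πD²) = 1.021 m/s
Re = VD/ν = 1.021·0.0513/0.00100 = 52.4
Re < 2300 → laminar → f = 64/Re = 1.222

Re ≈ 52.4; laminar; f = 64/Re ≈ 1.22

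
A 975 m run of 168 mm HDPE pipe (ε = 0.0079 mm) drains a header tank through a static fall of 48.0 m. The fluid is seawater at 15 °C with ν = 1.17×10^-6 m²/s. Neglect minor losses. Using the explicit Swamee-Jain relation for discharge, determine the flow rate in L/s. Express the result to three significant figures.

Q ≈ 75.9 L/s

Swamee-Jain (Type II): Q = -0.965·√(gD⁵h_f/L)·ln[ε/(3.7D) + √(3.17ν²L/(gD³h_f))]
√(gD⁵h_f/L) = √(9.81·0.168⁵·48.0/975) = 0.008039
ε/(3.7D) = 1.27×10^-5; √(3.17ν²L/(gD³h_f)) = 4.35×10^-5
Q = -0.965·0.008039·ln(5.624×10^-5) = 0.07592 m³/s
Check: V = 3.42 m/s, Re = 4.92×10^5, f = 0.01383, h_f = 48.0 m ≈ 48.0 m ✓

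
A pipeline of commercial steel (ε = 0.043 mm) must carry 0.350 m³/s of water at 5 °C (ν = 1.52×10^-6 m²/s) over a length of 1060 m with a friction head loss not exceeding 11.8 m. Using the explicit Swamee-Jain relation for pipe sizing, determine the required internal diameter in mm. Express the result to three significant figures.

Swamee-Jain (Type III): D = 0.66·[ε^1.25·(LQ²/(gh_f))^4.75 + ν·Q^9.4·(L/(gh_f))^5.2]^0.04
LQ²/(gh_f) = 1.122; L/(gh_f) = 9.157
Term 1 = ε^1.25·(…)^4.75 = 6.01×10^-6; Term 2 = ν·Q^9.4·(…)^5.2 = 7.89×10^-6
D = 0.66·(6.01×10^-6 + 7.89×10^-6)^0.04 = 0.4220 m = 422 mm
Check: V = 2.50 m/s, Re = 6.95×10^5, f = 0.01399, h_f = 11.2 m ≈ 11.8 m ✓

D ≈ 422 mm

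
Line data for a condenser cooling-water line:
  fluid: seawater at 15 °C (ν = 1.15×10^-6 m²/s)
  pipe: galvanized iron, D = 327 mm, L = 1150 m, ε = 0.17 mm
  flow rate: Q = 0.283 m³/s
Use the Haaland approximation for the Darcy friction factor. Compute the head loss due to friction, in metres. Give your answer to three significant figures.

h_f ≈ 35.3 m

V = 4Q/(πD²) = 4·0.283/(π·0.327²) = 3.370 m/s
Re = VD/ν = 3.370·0.327/1.15×10^-6 = 9.58×10^5 → turbulent
ε/D = 0.17/327 = 5.20×10^-4
Haaland: f = 0.01733
h_f = f(L/D)V²/(2g) = 0.01733·(1150/0.327)·3.370²/(2·9.81) = 35.26 m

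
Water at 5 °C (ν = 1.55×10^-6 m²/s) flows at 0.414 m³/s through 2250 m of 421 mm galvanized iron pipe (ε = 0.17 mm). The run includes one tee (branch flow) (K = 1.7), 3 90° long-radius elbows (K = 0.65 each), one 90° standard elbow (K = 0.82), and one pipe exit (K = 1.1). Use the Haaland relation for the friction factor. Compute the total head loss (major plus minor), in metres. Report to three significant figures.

H_L ≈ 42.5 m

V = 4Q/(πD²) = 2.974 m/s; V²/2g = 0.4508 m
Re = 8.08×10^5, ε/D = 4.04×10^-4 → f = 0.01659 (Haaland)
Major: h_f = f(L/D)·V²/2g = 0.01659·5344·0.4508 = 39.96 m
Minor: ΣK = 5.57; h_m = ΣK·V²/2g = 2.511 m
Total H_L = 39.96 + 2.511 = 42.47 m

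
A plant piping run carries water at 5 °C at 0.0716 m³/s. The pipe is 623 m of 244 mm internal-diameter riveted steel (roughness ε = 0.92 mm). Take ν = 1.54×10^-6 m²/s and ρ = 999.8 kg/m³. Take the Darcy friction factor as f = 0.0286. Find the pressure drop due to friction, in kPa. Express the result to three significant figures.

Δp ≈ 85.6 kPa

V = 4Q/(πD²) = 4·0.0716/(π·0.244²) = 1.531 m/s
h_f = f(L/D)V²/(2g) = 0.02860·(623/0.244)·1.531²/(2·9.81) = 8.727 m
Δp = ρg·h_f = 999.8·9.81·8.727 = 85.59 kPa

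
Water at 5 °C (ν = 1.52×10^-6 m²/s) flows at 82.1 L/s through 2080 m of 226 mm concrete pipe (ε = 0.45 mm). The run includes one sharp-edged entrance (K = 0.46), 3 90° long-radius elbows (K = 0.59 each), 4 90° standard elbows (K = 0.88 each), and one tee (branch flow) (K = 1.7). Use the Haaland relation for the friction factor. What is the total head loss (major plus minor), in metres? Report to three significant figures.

V = 4Q/(πD²) = 2.047 m/s; V²/2g = 0.2135 m
Re = 3.04×10^5, ε/D = 0.00199 → f = 0.02396 (Haaland)
Major: h_f = f(L/D)·V²/2g = 0.02396·9204·0.2135 = 47.09 m
Minor: ΣK = 7.45; h_m = ΣK·V²/2g = 1.590 m
Total H_L = 47.09 + 1.590 = 48.68 m

H_L ≈ 48.7 m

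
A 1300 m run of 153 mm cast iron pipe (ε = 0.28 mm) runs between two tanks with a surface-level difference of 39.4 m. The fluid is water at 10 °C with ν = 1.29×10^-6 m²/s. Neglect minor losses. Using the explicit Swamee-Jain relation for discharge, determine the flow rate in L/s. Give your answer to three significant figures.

Swamee-Jain (Type II): Q = -0.965·√(gD⁵h_f/L)·ln[ε/(3.7D) + √(3.17ν²L/(gD³h_f))]
√(gD⁵h_f/L) = √(9.81·0.153⁵·39.4/1300) = 0.004993
ε/(3.7D) = 4.95×10^-4; √(3.17ν²L/(gD³h_f)) = 7.04×10^-5
Q = -0.965·0.004993·ln(5.650×10^-4) = 0.03603 m³/s
Check: V = 1.96 m/s, Re = 2.32×10^5, f = 0.02386, h_f = 39.7 m ≈ 39.4 m ✓

Q ≈ 36.0 L/s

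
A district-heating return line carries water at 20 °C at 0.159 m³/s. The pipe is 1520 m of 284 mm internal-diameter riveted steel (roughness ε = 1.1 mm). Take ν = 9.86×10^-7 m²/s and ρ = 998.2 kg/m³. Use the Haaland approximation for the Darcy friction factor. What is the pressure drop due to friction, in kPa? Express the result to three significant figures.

V = 4Q/(πD²) = 4·0.159/(π·0.284²) = 2.510 m/s
Re = VD/ν = 2.510·0.284/9.86×10^-7 = 7.23×10^5 → turbulent
ε/D = 1.1/284 = 0.00387
Haaland: f = 0.02835
h_f = f(L/D)V²/(2g) = 0.02835·(1520/0.284)·2.510²/(2·9.81) = 48.72 m
Δp = ρg·h_f = 998.2·9.81·48.72 = 477.1 kPa

Δp ≈ 477 kPa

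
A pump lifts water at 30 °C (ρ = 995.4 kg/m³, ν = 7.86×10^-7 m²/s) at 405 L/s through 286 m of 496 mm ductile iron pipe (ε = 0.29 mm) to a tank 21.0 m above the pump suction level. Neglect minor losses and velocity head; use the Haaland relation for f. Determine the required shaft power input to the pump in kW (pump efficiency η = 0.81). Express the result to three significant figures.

V = 4Q/(πD²) = 2.096 m/s; Re = 1.32×10^6; ε/D = 5.85×10^-4; f = 0.01764
h_f = f(L/D)V²/2g = 2.277 m
Total head H = z + h_f = 21.0 + 2.277 = 23.28 m
P_hyd = ρgQH = 995.4·9.81·0.405·23.28 = 92.06 kW
P_shaft = P_hyd/η = 92.06/0.81 = 113.6 kW

P_shaft ≈ 114 kW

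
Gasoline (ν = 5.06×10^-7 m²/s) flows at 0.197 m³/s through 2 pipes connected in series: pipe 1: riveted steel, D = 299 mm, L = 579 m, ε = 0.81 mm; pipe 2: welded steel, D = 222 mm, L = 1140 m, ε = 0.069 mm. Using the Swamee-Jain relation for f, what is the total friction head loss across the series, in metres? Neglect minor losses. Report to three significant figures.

Pipe 1: V = 2.806 m/s, Re = 1.66×10^6, ε/D = 0.00271, f = 0.02557, h_1 = f(L/D)V²/2g = 19.87 m
Pipe 2: V = 5.089 m/s, Re = 2.23×10^6, ε/D = 3.11×10^-4, f = 0.01546, h_2 = f(L/D)V²/2g = 104.8 m
Series → Q common, losses add: H = Σh = 124.6 m

H ≈ 125 m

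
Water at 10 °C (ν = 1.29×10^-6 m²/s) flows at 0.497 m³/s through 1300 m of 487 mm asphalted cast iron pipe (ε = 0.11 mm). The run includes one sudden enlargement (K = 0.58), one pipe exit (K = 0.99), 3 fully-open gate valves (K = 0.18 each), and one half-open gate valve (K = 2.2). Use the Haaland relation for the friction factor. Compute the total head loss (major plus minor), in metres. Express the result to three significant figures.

H_L ≈ 16.0 m

V = 4Q/(πD²) = 2.668 m/s; V²/2g = 0.3628 m
Re = 1.01×10^6, ε/D = 2.26×10^-4 → f = 0.01487 (Haaland)
Major: h_f = f(L/D)·V²/2g = 0.01487·2669·0.3628 = 14.41 m
Minor: ΣK = 4.31; h_m = ΣK·V²/2g = 1.564 m
Total H_L = 14.41 + 1.564 = 15.97 m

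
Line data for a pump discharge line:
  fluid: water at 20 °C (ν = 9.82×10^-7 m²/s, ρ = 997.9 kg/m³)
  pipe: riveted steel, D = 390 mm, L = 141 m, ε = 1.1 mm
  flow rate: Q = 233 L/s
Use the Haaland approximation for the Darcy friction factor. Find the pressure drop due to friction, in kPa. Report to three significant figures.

Δp ≈ 17.8 kPa

V = 4Q/(πD²) = 4·0.233/(π·0.390²) = 1.950 m/s
Re = VD/ν = 1.950·0.390/9.82×10^-7 = 7.75×10^5 → turbulent
ε/D = 1.1/390 = 0.00282
Haaland: f = 0.02593
h_f = f(L/D)V²/(2g) = 0.02593·(141/0.390)·1.950²/(2·9.81) = 1.818 m
Δp = ρg·h_f = 997.9·9.81·1.818 = 17.80 kPa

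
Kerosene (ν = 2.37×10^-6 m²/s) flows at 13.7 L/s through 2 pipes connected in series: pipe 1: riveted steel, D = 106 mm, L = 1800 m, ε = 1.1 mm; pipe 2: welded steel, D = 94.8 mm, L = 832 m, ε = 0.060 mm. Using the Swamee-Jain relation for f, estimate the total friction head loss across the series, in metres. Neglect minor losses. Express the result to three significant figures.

Pipe 1: V = 1.552 m/s, Re = 6.94×10^4, ε/D = 0.0104, f = 0.03953, h_1 = f(L/D)V²/2g = 82.46 m
Pipe 2: V = 1.941 m/s, Re = 7.76×10^4, ε/D = 6.33×10^-4, f = 0.02164, h_2 = f(L/D)V²/2g = 36.47 m
Series → Q common, losses add: H = Σh = 118.9 m

H ≈ 119 m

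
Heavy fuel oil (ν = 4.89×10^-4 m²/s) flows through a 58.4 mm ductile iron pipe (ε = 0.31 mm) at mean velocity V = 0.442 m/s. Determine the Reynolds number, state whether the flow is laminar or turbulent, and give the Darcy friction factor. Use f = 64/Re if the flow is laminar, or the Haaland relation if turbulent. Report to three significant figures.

Re = VD/ν = 0.4420·0.0584/4.89×10^-4 = 52.8
Re < 2300 → laminar → f = 64/Re = 1.212

Re ≈ 52.8; laminar; f = 64/Re ≈ 1.21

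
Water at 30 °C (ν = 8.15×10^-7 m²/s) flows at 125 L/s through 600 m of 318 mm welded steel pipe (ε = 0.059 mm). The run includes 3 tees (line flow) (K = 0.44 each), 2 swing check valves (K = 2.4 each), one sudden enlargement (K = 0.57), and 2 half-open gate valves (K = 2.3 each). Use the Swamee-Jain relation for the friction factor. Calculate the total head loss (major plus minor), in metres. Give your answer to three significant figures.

H_L ≈ 5.02 m

V = 4Q/(πD²) = 1.574 m/s; V²/2g = 0.1263 m
Re = 6.14×10^5, ε/D = 1.86×10^-4 → f = 0.01511 (Swamee-Jain)
Major: h_f = f(L/D)·V²/2g = 0.01511·1887·0.1263 = 3.599 m
Minor: ΣK = 11.3; h_m = ΣK·V²/2g = 1.425 m
Total H_L = 3.599 + 1.425 = 5.025 m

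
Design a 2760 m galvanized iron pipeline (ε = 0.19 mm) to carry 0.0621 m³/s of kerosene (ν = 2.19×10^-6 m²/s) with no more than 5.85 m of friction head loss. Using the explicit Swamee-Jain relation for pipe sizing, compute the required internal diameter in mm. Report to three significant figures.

D ≈ 319 mm

Swamee-Jain (Type III): D = 0.66·[ε^1.25·(LQ²/(gh_f))^4.75 + ν·Q^9.4·(L/(gh_f))^5.2]^0.04
LQ²/(gh_f) = 0.1855; L/(gh_f) = 48.09
Term 1 = ε^1.25·(…)^4.75 = 7.46×10^-9; Term 2 = ν·Q^9.4·(…)^5.2 = 5.53×10^-9
D = 0.66·(7.46×10^-9 + 5.53×10^-9)^0.04 = 0.3192 m = 319 mm
Check: V = 0.776 m/s, Re = 1.13×10^5, f = 0.02052, h_f = 5.45 m ≈ 5.85 m ✓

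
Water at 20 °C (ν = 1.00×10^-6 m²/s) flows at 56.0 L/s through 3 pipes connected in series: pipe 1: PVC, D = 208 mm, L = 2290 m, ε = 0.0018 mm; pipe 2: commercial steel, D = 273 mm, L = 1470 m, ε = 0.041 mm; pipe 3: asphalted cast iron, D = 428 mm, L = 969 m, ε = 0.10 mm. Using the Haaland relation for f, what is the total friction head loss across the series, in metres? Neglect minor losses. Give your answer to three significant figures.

Pipe 1: V = 1.648 m/s, Re = 3.43×10^5, ε/D = 8.65×10^-6, f = 0.01407, h_1 = f(L/D)V²/2g = 21.44 m
Pipe 2: V = 0.9567 m/s, Re = 2.61×10^5, ε/D = 1.50×10^-4, f = 0.01594, h_2 = f(L/D)V²/2g = 4.004 m
Pipe 3: V = 0.3892 m/s, Re = 1.67×10^5, ε/D = 2.34×10^-4, f = 0.01750, h_3 = f(L/D)V²/2g = 0.3060 m
Series → Q common, losses add: H = Σh = 25.75 m

H ≈ 25.7 m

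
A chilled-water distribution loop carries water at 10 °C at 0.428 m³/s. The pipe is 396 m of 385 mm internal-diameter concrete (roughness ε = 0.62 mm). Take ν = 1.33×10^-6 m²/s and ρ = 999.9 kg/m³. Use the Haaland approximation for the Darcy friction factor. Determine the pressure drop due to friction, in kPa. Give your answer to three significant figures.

Δp ≈ 155 kPa

V = 4Q/(πD²) = 4·0.428/(π·0.385²) = 3.676 m/s
Re = VD/ν = 3.676·0.385/1.33×10^-6 = 1.06×10^6 → turbulent
ε/D = 0.62/385 = 0.00161
Haaland: f = 0.02235
h_f = f(L/D)V²/(2g) = 0.02235·(396/0.385)·3.676²/(2·9.81) = 15.84 m
Δp = ρg·h_f = 999.9·9.81·15.84 = 155.3 kPa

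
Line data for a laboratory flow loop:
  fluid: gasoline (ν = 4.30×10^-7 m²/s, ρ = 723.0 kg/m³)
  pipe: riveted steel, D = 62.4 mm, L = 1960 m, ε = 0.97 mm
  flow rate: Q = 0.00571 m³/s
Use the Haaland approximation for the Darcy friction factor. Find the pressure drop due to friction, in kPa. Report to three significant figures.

Δp ≈ 1760 kPa

V = 4Q/(πD²) = 4·0.00571/(π·0.0624²) = 1.867 m/s
Re = VD/ν = 1.867·0.0624/4.30×10^-7 = 2.71×10^5 → turbulent
ε/D = 0.97/62.4 = 0.0155
Haaland: f = 0.04451
h_f = f(L/D)V²/(2g) = 0.04451·(1960/0.0624)·1.867²/(2·9.81) = 248.4 m
Δp = ρg·h_f = 723.0·9.81·248.4 = 1762 kPa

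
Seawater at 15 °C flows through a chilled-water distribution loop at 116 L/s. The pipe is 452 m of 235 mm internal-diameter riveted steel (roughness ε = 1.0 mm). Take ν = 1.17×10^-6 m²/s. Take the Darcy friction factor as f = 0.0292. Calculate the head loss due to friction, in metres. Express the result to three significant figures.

h_f ≈ 20.5 m

V = 4Q/(πD²) = 4·0.116/(π·0.235²) = 2.674 m/s
h_f = f(L/D)V²/(2g) = 0.02920·(452/0.235)·2.674²/(2·9.81) = 20.47 m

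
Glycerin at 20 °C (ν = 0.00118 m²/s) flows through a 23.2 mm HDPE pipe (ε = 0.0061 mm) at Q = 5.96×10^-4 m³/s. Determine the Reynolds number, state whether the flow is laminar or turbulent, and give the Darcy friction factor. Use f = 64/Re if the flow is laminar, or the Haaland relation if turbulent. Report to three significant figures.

V = 4Q/(πD²) = 1.410 m/s
Re = VD/ν = 1.410·0.0232/0.00118 = 27.7
Re < 2300 → laminar → f = 64/Re = 2.309

Re ≈ 27.7; laminar; f = 64/Re ≈ 2.31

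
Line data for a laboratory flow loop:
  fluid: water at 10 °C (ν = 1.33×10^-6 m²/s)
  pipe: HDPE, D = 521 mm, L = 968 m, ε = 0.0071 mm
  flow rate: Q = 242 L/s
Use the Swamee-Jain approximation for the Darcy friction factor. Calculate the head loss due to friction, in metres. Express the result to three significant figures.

h_f ≈ 1.66 m

V = 4Q/(πD²) = 4·0.242/(π·0.521²) = 1.135 m/s
Re = VD/ν = 1.135·0.521/1.33×10^-6 = 4.45×10^5 → turbulent
ε/D = 0.0071/521 = 1.36×10^-5
Swamee-Jain: f = 0.01357
h_f = f(L/D)V²/(2g) = 0.01357·(968/0.521)·1.135²/(2·9.81) = 1.656 m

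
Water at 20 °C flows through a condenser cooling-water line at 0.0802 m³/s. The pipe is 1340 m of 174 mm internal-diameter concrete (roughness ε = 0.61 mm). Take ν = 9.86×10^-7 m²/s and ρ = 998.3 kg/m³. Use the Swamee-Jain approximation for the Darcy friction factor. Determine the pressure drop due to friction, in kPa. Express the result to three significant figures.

V = 4Q/(πD²) = 4·0.0802/(π·0.174²) = 3.373 m/s
Re = VD/ν = 3.373·0.174/9.86×10^-7 = 5.95×10^5 → turbulent
ε/D = 0.61/174 = 0.00351
Swamee-Jain: f = 0.02765
h_f = f(L/D)V²/(2g) = 0.02765·(1340/0.174)·3.373²/(2·9.81) = 123.5 m
Δp = ρg·h_f = 998.3·9.81·123.5 = 1209 kPa

Δp ≈ 1210 kPa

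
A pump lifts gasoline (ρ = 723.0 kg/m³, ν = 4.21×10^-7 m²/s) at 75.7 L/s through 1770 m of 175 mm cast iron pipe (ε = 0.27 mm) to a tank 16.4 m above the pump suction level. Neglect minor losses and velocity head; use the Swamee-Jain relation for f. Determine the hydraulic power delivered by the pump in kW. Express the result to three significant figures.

P_hyd ≈ 69.5 kW

V = 4Q/(πD²) = 3.147 m/s; Re = 1.31×10^6; ε/D = 0.00154; f = 0.02212
h_f = f(L/D)V²/2g = 113.0 m
Total head H = z + h_f = 16.4 + 113.0 = 129.4 m
P_hyd = ρgQH = 723.0·9.81·0.0757·129.4 = 69.46 kW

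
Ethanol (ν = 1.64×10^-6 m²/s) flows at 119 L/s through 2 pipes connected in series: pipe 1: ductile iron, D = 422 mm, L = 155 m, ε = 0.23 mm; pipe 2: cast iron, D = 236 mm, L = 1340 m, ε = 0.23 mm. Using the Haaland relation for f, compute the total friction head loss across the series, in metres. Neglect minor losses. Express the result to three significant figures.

Pipe 1: V = 0.8508 m/s, Re = 2.19×10^5, ε/D = 5.45×10^-4, f = 0.01873, h_1 = f(L/D)V²/2g = 0.2539 m
Pipe 2: V = 2.720 m/s, Re = 3.91×10^5, ε/D = 9.75×10^-4, f = 0.02022, h_2 = f(L/D)V²/2g = 43.31 m
Series → Q common, losses add: H = Σh = 43.57 m

H ≈ 43.6 m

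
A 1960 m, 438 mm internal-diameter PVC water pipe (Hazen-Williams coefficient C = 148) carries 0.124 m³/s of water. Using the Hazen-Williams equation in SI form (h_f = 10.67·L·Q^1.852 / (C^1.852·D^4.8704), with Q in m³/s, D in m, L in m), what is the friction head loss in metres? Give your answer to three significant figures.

h_f = 10.67·1960·0.124^1.852 / (148^1.852·0.438^4.8704) = 2.335 m

h_f ≈ 2.33 m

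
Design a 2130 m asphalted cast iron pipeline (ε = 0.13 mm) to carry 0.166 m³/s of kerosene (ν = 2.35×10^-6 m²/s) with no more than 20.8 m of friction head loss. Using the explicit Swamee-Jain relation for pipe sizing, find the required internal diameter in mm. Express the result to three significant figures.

Swamee-Jain (Type III): D = 0.66·[ε^1.25·(LQ²/(gh_f))^4.75 + ν·Q^9.4·(L/(gh_f))^5.2]^0.04
LQ²/(gh_f) = 0.2876; L/(gh_f) = 10.44
Term 1 = ε^1.25·(…)^4.75 = 3.73×10^-8; Term 2 = ν·Q^9.4·(…)^5.2 = 2.17×10^-8
D = 0.66·(3.73×10^-8 + 2.17×10^-8)^0.04 = 0.3392 m = 339 mm
Check: V = 1.84 m/s, Re = 2.65×10^5, f = 0.01781, h_f = 19.2 m ≈ 20.8 m ✓

D ≈ 339 mm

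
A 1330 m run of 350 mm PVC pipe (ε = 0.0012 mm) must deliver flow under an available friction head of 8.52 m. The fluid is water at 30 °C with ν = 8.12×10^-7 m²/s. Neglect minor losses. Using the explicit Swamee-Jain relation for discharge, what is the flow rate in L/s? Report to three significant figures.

Swamee-Jain (Type II): Q = -0.965·√(gD⁵h_f/L)·ln[ε/(3.7D) + √(3.17ν²L/(gD³h_f))]
√(gD⁵h_f/L) = √(9.81·0.350⁵·8.52/1330) = 0.01817
ε/(3.7D) = 9.27×10^-7; √(3.17ν²L/(gD³h_f)) = 2.79×10^-5
Q = -0.965·0.01817·ln(2.878×10^-5) = 0.1833 m³/s
Check: V = 1.91 m/s, Re = 8.21×10^5, f = 0.01208, h_f = 8.49 m ≈ 8.52 m ✓

Q ≈ 183 L/s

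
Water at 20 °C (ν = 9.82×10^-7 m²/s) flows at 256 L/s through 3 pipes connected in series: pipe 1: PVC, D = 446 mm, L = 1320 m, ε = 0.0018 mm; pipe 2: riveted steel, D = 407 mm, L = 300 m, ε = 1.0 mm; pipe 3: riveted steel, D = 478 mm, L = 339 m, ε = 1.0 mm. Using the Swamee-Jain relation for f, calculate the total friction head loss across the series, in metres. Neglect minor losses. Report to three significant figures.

H ≈ 10.4 m

Pipe 1: V = 1.639 m/s, Re = 7.44×10^5, ε/D = 4.04×10^-6, f = 0.01229, h_1 = f(L/D)V²/2g = 4.978 m
Pipe 2: V = 1.968 m/s, Re = 8.16×10^5, ε/D = 0.00246, f = 0.02503, h_2 = f(L/D)V²/2g = 3.641 m
Pipe 3: V = 1.427 m/s, Re = 6.94×10^5, ε/D = 0.00209, f = 0.02405, h_3 = f(L/D)V²/2g = 1.769 m
Series → Q common, losses add: H = Σh = 10.39 m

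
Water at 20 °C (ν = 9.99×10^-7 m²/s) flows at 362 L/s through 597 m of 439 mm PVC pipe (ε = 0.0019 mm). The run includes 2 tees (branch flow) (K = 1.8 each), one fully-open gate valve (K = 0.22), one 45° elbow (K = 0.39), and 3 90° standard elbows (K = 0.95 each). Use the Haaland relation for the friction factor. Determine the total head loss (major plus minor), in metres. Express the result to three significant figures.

V = 4Q/(πD²) = 2.392 m/s; V²/2g = 0.2915 m
Re = 1.05×10^6, ε/D = 4.33×10^-6 → f = 0.01157 (Haaland)
Major: h_f = f(L/D)·V²/2g = 0.01157·1360·0.2915 = 4.585 m
Minor: ΣK = 7.06; h_m = ΣK·V²/2g = 2.058 m
Total H_L = 4.585 + 2.058 = 6.643 m

H_L ≈ 6.64 m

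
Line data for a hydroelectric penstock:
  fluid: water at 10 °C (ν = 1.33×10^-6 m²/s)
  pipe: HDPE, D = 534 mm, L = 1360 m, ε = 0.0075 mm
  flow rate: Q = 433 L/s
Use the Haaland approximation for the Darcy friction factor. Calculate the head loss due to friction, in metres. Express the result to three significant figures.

V = 4Q/(πD²) = 4·0.433/(π·0.534²) = 1.933 m/s
Re = VD/ν = 1.933·0.534/1.33×10^-6 = 7.76×10^5 → turbulent
ε/D = 0.0075/534 = 1.40×10^-5
Haaland: f = 0.01231
h_f = f(L/D)V²/(2g) = 0.01231·(1360/0.534)·1.933²/(2·9.81) = 5.975 m

h_f ≈ 5.97 m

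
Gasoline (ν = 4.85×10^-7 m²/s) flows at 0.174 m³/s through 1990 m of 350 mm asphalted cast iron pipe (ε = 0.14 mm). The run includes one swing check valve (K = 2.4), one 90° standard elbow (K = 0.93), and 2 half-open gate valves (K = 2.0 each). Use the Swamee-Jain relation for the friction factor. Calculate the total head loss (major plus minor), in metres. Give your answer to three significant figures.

H_L ≈ 16.8 m

V = 4Q/(πD²) = 1.809 m/s; V²/2g = 0.1667 m
Re = 1.31×10^6, ε/D = 4.00×10^-4 → f = 0.01644 (Swamee-Jain)
Major: h_f = f(L/D)·V²/2g = 0.01644·5686·0.1667 = 15.58 m
Minor: ΣK = 7.33; h_m = ΣK·V²/2g = 1.222 m
Total H_L = 15.58 + 1.222 = 16.81 m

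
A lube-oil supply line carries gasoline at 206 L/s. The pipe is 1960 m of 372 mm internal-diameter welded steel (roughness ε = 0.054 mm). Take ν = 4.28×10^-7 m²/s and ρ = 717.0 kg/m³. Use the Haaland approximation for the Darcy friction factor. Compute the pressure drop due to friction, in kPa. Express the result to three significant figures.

Δp ≈ 92.1 kPa

V = 4Q/(πD²) = 4·0.206/(π·0.372²) = 1.895 m/s
Re = VD/ν = 1.895·0.372/4.28×10^-7 = 1.65×10^6 → turbulent
ε/D = 0.054/372 = 1.45×10^-4
Haaland: f = 0.01357
h_f = f(L/D)V²/(2g) = 0.01357·(1960/0.372)·1.895²/(2·9.81) = 13.09 m
Δp = ρg·h_f = 717.0·9.81·13.09 = 92.10 kPa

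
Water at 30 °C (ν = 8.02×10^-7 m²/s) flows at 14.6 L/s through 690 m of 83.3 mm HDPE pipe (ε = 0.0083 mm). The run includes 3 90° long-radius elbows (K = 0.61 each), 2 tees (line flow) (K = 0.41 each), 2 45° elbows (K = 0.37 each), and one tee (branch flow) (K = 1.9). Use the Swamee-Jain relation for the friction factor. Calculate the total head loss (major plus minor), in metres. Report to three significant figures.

H_L ≈ 49.2 m

V = 4Q/(πD²) = 2.679 m/s; V²/2g = 0.3658 m
Re = 2.78×10^5, ε/D = 9.96×10^-5 → f = 0.01560 (Swamee-Jain)
Major: h_f = f(L/D)·V²/2g = 0.01560·8283·0.3658 = 47.26 m
Minor: ΣK = 5.29; h_m = ΣK·V²/2g = 1.935 m
Total H_L = 47.26 + 1.935 = 49.20 m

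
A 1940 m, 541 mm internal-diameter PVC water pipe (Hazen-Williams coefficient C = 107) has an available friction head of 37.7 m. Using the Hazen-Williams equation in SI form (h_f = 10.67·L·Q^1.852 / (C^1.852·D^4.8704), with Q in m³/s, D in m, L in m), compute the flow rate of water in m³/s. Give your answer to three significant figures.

Q ≈ 0.705 m³/s

Rearranging: Q = [h_f·C^1.852·D^4.8704 / (10.67·L)]^(1/1.852)
Q = [37.7·107^1.852·0.541^4.8704 / (10.67·1940)]^0.540 = 0.7054 m³/s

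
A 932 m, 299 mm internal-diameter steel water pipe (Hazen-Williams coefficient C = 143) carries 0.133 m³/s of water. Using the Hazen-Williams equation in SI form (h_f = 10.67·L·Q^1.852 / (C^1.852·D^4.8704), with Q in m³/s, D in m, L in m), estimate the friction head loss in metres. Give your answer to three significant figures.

h_f = 10.67·932·0.133^1.852 / (143^1.852·0.299^4.8704) = 8.649 m

h_f ≈ 8.65 m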